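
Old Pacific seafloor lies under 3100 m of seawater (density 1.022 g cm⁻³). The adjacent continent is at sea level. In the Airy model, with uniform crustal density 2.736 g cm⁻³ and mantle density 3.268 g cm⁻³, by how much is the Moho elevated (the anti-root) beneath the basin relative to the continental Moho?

9990 m

In Airy isostatic equilibrium: replacing crust with seawater at the top is compensated by replacing crust with mantle at the base: d (ρ_c − ρ_w) = a (ρ_m − ρ_c).
a = d (ρ_c − ρ_w)/(ρ_m − ρ_c) = 3100 m × 1.714/0.532 = 9990 m.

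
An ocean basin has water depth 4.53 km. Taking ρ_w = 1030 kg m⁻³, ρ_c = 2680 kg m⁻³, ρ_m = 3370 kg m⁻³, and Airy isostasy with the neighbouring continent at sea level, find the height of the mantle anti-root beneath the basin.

10.8 km

For local isostatic compensation: replacing crust with seawater at the top is compensated by replacing crust with mantle at the base: d (ρ_c − ρ_w) = a (ρ_m − ρ_c).
a = d (ρ_c − ρ_w)/(ρ_m − ρ_c) = 4.53 km × 1650/690 = 10.8 km.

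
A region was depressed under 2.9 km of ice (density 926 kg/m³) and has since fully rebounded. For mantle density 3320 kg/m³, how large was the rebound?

Removing the load lets mantle flow back in; uplift u satisfies ρ_ice t = ρ_m u.
u = t ρ_ice/ρ_m = 2.9 km × 926/3320 = 0.809 km.

0.809 km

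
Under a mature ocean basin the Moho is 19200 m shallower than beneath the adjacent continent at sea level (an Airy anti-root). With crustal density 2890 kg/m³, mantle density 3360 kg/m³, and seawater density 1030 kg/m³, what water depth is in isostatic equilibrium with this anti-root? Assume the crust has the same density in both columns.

4850 m

Replacing a thickness d of crust by seawater at the top must be balanced by replacing crust with mantle at the base: d (ρ_c − ρ_w) = a (ρ_m − ρ_c).
d = a (ρ_m − ρ_c)/(ρ_c − ρ_w) = 19200 m × 470/1860 = 4850 m.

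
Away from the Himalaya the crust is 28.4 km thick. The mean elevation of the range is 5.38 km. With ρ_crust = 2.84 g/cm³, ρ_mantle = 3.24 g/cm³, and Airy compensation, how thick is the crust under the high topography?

Root depth r = h ρ_c / (ρ_m − ρ_c) = 5.38 km × 2.84 / 0.4 = 38.2 km.
Total thickness = T + h + r = 28.4 km + 5.38 km + 38.2 km = 72 km.

72 km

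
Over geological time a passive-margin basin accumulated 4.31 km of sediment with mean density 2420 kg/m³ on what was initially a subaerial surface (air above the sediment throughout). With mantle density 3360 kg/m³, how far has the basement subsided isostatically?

Subaerial load: s = t ρ_sed / ρ_m = 4.31 km × 2420/3360 = 3.1 km.

3.1 km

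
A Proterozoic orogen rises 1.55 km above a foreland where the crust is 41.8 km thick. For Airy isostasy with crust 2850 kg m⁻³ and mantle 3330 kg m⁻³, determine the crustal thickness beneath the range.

Root depth r = h ρ_c / (ρ_m − ρ_c) = 1.55 km × 2850 / 480 = 9.203 km.
Total thickness = T + h + r = 41.8 km + 1.55 km + 9.203 km = 52.6 km.

52.6 km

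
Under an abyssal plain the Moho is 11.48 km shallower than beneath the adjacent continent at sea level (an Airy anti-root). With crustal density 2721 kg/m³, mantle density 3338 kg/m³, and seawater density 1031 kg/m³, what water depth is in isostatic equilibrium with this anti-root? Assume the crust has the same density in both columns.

Replacing a thickness d of crust by seawater at the top must be balanced by replacing crust with mantle at the base: d (ρ_c − ρ_w) = a (ρ_m − ρ_c).
d = a (ρ_m − ρ_c)/(ρ_c − ρ_w) = 11.48 km × 617/1690 = 4.19 km.

4.19 km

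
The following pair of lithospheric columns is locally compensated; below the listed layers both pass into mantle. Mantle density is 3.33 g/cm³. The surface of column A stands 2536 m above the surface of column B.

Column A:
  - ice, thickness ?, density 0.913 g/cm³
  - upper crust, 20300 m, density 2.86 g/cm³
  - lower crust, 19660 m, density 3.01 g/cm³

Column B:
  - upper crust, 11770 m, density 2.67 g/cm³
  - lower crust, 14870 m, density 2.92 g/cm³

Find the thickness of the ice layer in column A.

2680 m

Take the compensation level at the base of the deeper column (depth z_c below the surface of column A) and equate Σ ρ_i t_i down to z_c; mantle fills any gap and the z_c terms cancel.
Column A: x×0.913 + 20300×2.86 + 19660×3.01 + (z_c − 39960 − x)×3.33
Column B: 2536×0 + 11770×2.67 + 14870×2.92 + (z_c − 2536 − 26640)×3.33
The z_c×3.33 term appears on both sides and cancels. Collect the known terms of each column as K = Σ(ρt)_known − 3.33 × (depth of known layers): K_A = 117234.6 − 3.33×39960 = −15832.2; K_B = 74846.3 − 3.33×(2536 + 26640) = −22309.78.
Balance: K_A − x×(3.33 − 0.913) = K_B, so x = (K_A − K_B)/(3.33 − 0.913) = 6477.58/2.417 = 2680 m.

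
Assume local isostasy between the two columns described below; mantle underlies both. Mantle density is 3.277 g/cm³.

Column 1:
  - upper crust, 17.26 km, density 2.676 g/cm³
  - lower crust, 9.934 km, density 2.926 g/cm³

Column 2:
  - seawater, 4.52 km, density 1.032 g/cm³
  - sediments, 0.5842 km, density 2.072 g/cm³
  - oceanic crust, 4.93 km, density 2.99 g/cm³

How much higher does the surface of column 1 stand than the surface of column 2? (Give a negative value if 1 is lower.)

0.486 km

For any compensation level in the mantle, the mantle terms cancel and isostasy reduces to e = (Σt_1 − Σt_2) − (Σ(ρt)_1 − Σ(ρt)_2) / ρ_m.
Σt_1 = 27.194 km; Σt_2 = 10.0342 km; Σ(ρt)_1 = 75.254644; Σ(ρt)_2 = 20.6158024 (in km·g/cm³).
e = (27.194 − 10.0342) − (75.254644 − 20.6158024) / 3.277 = 0.486 km.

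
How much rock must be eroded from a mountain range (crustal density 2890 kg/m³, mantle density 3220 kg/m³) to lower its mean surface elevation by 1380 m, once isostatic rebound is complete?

13500 m

Net drop Δ = e − u = e − e ρ_c/ρ_m = e (ρ_m − ρ_c)/ρ_m.
e = Δ ρ_m/(ρ_m − ρ_c) = 1380 m × 3220/330 = 13500 m.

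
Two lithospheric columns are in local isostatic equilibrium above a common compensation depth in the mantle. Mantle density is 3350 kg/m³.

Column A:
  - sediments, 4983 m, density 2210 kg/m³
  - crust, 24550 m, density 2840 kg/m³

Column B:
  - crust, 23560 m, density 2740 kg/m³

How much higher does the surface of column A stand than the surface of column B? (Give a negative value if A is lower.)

1140 m

For any compensation level in the mantle, the mantle terms cancel and isostasy reduces to e = (Σt_A − Σt_B) − (Σ(ρt)_A − Σ(ρt)_B) / ρ_m.
Σt_A = 29533 m; Σt_B = 23560 m; Σ(ρt)_A = 80734430; Σ(ρt)_B = 64554400 (in m·kg/m³).
e = (29533 − 23560) − (80734430 − 64554400) / 3350 = 1140 m.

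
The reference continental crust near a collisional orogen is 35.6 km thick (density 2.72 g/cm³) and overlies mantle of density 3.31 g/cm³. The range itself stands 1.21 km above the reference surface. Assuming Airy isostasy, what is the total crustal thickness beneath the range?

Root depth r = h ρ_c / (ρ_m − ρ_c) = 1.21 km × 2.72 / 0.59 = 5.578 km.
Total thickness = T + h + r = 35.6 km + 1.21 km + 5.578 km = 42.4 km.

42.4 km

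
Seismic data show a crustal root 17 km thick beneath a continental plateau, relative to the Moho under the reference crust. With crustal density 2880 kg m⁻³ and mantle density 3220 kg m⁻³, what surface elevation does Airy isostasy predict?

2.01 km

By Archimedes' principle applied to the lithosphere: ρ_c h = (ρ_m − ρ_c) r.
h = r (ρ_m − ρ_c) / ρ_c = 17 km × (3220 − 2880) / 2880 = 2.01 km.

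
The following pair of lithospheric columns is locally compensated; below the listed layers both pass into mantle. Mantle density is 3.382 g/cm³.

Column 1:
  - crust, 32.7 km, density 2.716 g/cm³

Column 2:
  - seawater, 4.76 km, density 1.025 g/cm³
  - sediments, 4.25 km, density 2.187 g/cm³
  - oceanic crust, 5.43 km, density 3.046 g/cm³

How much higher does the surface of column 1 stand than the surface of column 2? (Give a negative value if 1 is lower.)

For any compensation level in the mantle, the mantle terms cancel and isostasy reduces to e = (Σt_1 − Σt_2) − (Σ(ρt)_1 − Σ(ρt)_2) / ρ_m.
Σt_1 = 32.7 km; Σt_2 = 14.44 km; Σ(ρt)_1 = 88.8132; Σ(ρt)_2 = 30.71353 (in km·g/cm³).
e = (32.7 − 14.44) − (88.8132 − 30.71353) / 3.382 = 1.08 km.

1.08 km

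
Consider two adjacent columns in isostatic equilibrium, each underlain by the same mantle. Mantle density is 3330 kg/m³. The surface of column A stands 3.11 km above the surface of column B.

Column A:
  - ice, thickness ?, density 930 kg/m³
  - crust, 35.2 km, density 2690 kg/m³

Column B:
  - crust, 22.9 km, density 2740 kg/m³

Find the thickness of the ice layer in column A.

Take the compensation level at the base of the deeper column (depth z_c below the surface of column A) and equate Σ ρ_i t_i down to z_c; mantle fills any gap and the z_c terms cancel.
Column A: x×930 + 35.2×2690 + (z_c − 35.2 − x)×3330
Column B: 3.11×0 + 22.9×2740 + (z_c − 3.11 − 22.9)×3330
The z_c×3330 term appears on both sides and cancels. Collect the known terms of each column as K = Σ(ρt)_known − 3330 × (depth of known layers): K_A = 94688 − 3330×35.2 = −22528; K_B = 62746 − 3330×(3.11 + 22.9) = −23867.3.
Balance: K_A − x×(3330 − 930) = K_B, so x = (K_A − K_B)/(3330 − 930) = 1339.3/2400 = 0.558 km.

0.558 km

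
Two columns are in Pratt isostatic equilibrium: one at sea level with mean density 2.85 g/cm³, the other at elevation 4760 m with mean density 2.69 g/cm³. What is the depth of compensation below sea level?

ρ_ref D = ρ (D + h) → D (ρ_ref − ρ) = ρ h.
D = ρ h/(ρ_ref − ρ) = 2.69 × 4760 m/(2.85 − 2.69) = 80000 m.

80000 m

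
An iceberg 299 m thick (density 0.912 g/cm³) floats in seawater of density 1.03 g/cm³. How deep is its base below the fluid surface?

265 m

Draft d = t ρ_obj/ρ_fluid = 299 m × 0.912/1.03 = 265 m.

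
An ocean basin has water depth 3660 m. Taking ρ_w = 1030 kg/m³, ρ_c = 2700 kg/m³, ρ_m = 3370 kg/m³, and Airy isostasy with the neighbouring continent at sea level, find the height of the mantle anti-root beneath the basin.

9120 m

Equating mass per unit area of the two columns: replacing crust with seawater at the top is compensated by replacing crust with mantle at the base: d (ρ_c − ρ_w) = a (ρ_m − ρ_c).
a = d (ρ_c − ρ_w)/(ρ_m − ρ_c) = 3660 m × 1670/670 = 9120 m.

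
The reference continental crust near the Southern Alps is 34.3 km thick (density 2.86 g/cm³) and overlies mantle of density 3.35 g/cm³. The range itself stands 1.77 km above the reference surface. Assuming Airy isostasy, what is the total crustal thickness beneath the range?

Root depth r = h ρ_c / (ρ_m − ρ_c) = 1.77 km × 2.86 / 0.49 = 10.33 km.
Total thickness = T + h + r = 34.3 km + 1.77 km + 10.33 km = 46.4 km.

46.4 km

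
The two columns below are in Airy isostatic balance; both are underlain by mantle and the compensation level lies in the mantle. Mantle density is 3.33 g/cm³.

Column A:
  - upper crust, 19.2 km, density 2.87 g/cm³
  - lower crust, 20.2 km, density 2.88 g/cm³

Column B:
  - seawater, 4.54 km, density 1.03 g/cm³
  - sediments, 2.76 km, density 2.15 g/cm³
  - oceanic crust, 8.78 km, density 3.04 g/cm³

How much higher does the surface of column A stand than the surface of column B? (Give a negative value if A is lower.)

0.504 km

For any compensation level in the mantle, the mantle terms cancel and isostasy reduces to e = (Σt_A − Σt_B) − (Σ(ρt)_A − Σ(ρt)_B) / ρ_m.
Σt_A = 39.4 km; Σt_B = 16.08 km; Σ(ρt)_A = 113.28; Σ(ρt)_B = 37.3014 (in km·g/cm³).
e = (39.4 − 16.08) − (113.28 − 37.3014) / 3.33 = 0.504 km.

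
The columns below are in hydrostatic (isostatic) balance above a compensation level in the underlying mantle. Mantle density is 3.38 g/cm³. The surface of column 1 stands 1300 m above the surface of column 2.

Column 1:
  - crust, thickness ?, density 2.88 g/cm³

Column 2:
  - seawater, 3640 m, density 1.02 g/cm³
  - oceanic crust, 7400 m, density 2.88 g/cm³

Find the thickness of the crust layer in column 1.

33400 m

Take the compensation level at the base of the deeper column (depth z_c below the surface of column 1) and equate Σ ρ_i t_i down to z_c; mantle fills any gap and the z_c terms cancel.
Column 1: x×2.88 + (z_c − 0 − x)×3.38
Column 2: 1300×0 + 3640×1.02 + 7400×2.88 + (z_c − 1300 − 11040)×3.38
The z_c×3.38 term appears on both sides and cancels. Collect the known terms of each column as K = Σ(ρt)_known − 3.38 × (depth of known layers): K_1 = 0 − 3.38×0 = 0; K_2 = 25024.8 − 3.38×(1300 + 11040) = −16684.4.
Balance: K_1 − x×(3.38 − 2.88) = K_2, so x = (K_1 − K_2)/(3.38 − 2.88) = 16684.4/0.5 = 33400 m.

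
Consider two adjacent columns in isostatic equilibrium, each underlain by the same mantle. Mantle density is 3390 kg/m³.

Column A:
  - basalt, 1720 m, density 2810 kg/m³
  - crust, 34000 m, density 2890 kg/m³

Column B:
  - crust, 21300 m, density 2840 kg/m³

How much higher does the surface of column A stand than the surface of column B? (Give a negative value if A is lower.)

For any compensation level in the mantle, the mantle terms cancel and isostasy reduces to e = (Σt_A − Σt_B) − (Σ(ρt)_A − Σ(ρt)_B) / ρ_m.
Σt_A = 35720 m; Σt_B = 21300 m; Σ(ρt)_A = 103093200; Σ(ρt)_B = 60492000 (in m·kg/m³).
e = (35720 − 21300) − (103093200 − 60492000) / 3390 = 1850 m.

1850 m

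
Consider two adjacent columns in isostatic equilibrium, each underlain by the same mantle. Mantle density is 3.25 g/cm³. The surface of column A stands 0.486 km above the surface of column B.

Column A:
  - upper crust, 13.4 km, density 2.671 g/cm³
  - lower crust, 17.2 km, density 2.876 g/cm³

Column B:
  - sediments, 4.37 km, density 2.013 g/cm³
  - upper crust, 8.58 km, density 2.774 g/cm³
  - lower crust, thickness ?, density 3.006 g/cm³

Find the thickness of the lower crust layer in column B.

Take the compensation level at the base of the deeper column (depth z_c below the surface of column A) and equate Σ ρ_i t_i down to z_c; mantle fills any gap and the z_c terms cancel.
Column A: 13.4×2.671 + 17.2×2.876 + (z_c − 30.6)×3.25
Column B: 0.486×0 + 4.37×2.013 + 8.58×2.774 + x×3.006 + (z_c − 0.486 − 12.95 − x)×3.25
The z_c×3.25 term appears on both sides and cancels. Collect the known terms of each column as K = Σ(ρt)_known − 3.25 × (depth of known layers): K_A = 85.2586 − 3.25×30.6 = −14.1914; K_B = 32.59773 − 3.25×(0.486 + 12.95) = −11.06927.
Balance: K_A = K_B − x×(3.25 − 3.006), so x = (K_B − K_A)/(3.25 − 3.006) = 3.12213/0.244 = 12.8 km.

12.8 km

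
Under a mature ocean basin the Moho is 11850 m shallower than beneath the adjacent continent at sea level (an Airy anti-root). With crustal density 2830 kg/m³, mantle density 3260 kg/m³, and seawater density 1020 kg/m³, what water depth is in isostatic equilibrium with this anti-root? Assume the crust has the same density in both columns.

Replacing a thickness d of crust by seawater at the top must be balanced by replacing crust with mantle at the base: d (ρ_c − ρ_w) = a (ρ_m − ρ_c).
d = a (ρ_m − ρ_c)/(ρ_c − ρ_w) = 11850 m × 430/1810 = 2820 m.

2820 m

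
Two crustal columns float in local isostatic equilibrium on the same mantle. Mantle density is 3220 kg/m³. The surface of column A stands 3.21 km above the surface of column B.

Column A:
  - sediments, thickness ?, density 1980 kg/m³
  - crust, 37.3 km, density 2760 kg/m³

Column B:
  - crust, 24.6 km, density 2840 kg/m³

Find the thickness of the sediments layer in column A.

2.04 km

Take the compensation level at the base of the deeper column (depth z_c below the surface of column A) and equate Σ ρ_i t_i down to z_c; mantle fills any gap and the z_c terms cancel.
Column A: x×1980 + 37.3×2760 + (z_c − 37.3 − x)×3220
Column B: 3.21×0 + 24.6×2840 + (z_c − 3.21 − 24.6)×3220
The z_c×3220 term appears on both sides and cancels. Collect the known terms of each column as K = Σ(ρt)_known − 3220 × (depth of known layers): K_A = 102948 − 3220×37.3 = −17158; K_B = 69864 − 3220×(3.21 + 24.6) = −19684.2.
Balance: K_A − x×(3220 − 1980) = K_B, so x = (K_A − K_B)/(3220 − 1980) = 2526.2/1240 = 2.04 km.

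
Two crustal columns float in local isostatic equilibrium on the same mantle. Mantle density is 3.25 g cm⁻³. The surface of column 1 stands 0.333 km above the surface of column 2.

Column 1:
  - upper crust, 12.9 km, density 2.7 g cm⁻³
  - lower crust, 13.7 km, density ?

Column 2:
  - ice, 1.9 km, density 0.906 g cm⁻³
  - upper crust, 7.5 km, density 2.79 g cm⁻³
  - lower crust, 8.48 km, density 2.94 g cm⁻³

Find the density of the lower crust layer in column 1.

2.92 g cm⁻³

Take the compensation level at the base of the deeper column (depth z_c below the surface of column 1) and equate Σ ρ_i t_i down to z_c; mantle fills any gap and the z_c terms cancel.
Column 1: 12.9×2.7 + 13.7×ρ + (z_c − 26.6)×3.25
Column 2: 0.333×0 + 1.9×0.906 + 7.5×2.79 + 8.48×2.94 + (z_c − 0.333 − 17.88)×3.25
The z_c×3.25 term appears on both sides and cancels. Collect the known terms of each column as K = Σ(ρt)_known − 3.25 × (depth of known layers): K_1 = 34.83 − 3.25×26.6 = −51.62; K_2 = 47.5776 − 3.25×(0.333 + 17.88) = −11.61465.
Balance: K_1 + 13.7×ρ = K_2, so ρ = (K_2 − K_1)/13.7 = 40.0053/13.7 = 2.92 g cm⁻³.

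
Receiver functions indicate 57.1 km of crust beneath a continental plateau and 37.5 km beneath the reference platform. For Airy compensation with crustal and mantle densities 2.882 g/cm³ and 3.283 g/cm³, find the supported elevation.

Excess crust Δ = 57.1 km − 37.5 km = 19.6 km, split between elevation h and root r with h + r = Δ.
Airy balance ρ_c h = (ρ_m − ρ_c) r gives r = h ρ_c/(ρ_m − ρ_c), so h (1 + ρ_c/(ρ_m − ρ_c)) = Δ, i.e. h = Δ (ρ_m − ρ_c)/ρ_m.
h = 19.6 km × 0.401/3.283 = 2.39 km.

2.39 km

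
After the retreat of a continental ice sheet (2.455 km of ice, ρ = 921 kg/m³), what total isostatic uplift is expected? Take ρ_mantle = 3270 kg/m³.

Removing the load lets mantle flow back in; uplift u satisfies ρ_ice t = ρ_m u.
u = t ρ_ice/ρ_m = 2.455 km × 921/3270 = 0.691 km.

0.691 km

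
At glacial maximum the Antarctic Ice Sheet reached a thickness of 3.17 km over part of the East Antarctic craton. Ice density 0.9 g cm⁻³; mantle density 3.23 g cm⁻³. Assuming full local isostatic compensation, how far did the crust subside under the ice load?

Equating mass per unit area of the two columns: the ice load ρ_ice t is balanced by mantle displaced below, ρ_m s.
s = t ρ_ice / ρ_m = 3.17 km × 0.9/3.23 = 0.883 km.

0.883 km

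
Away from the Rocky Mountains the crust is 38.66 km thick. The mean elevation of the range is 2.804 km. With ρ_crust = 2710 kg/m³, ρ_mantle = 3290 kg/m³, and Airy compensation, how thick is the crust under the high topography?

Root depth r = h ρ_c / (ρ_m − ρ_c) = 2.804 km × 2710 / 580 = 13.1 km.
Total thickness = T + h + r = 38.66 km + 2.804 km + 13.1 km = 54.6 km.

54.6 km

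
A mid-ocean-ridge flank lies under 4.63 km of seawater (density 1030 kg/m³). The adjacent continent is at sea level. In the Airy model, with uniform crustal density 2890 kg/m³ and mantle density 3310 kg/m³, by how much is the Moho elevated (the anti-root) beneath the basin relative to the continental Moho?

In Airy isostatic equilibrium: replacing crust with seawater at the top is compensated by replacing crust with mantle at the base: d (ρ_c − ρ_w) = a (ρ_m − ρ_c).
a = d (ρ_c − ρ_w)/(ρ_m − ρ_c) = 4.63 km × 1860/420 = 20.5 km.

20.5 km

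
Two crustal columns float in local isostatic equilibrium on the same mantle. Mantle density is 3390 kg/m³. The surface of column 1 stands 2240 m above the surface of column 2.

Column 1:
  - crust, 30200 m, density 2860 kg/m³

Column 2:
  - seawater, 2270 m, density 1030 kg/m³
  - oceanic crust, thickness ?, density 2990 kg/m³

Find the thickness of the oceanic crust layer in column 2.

Take the compensation level at the base of the deeper column (depth z_c below the surface of column 1) and equate Σ ρ_i t_i down to z_c; mantle fills any gap and the z_c terms cancel.
Column 1: 30200×2860 + (z_c − 30200)×3390
Column 2: 2240×0 + 2270×1030 + x×2990 + (z_c − 2240 − 2270 − x)×3390
The z_c×3390 term appears on both sides and cancels. Collect the known terms of each column as K = Σ(ρt)_known − 3390 × (depth of known layers): K_1 = 86372000 − 3390×30200 = −16006000; K_2 = 2338100 − 3390×(2240 + 2270) = −12950800.
Balance: K_1 = K_2 − x×(3390 − 2990), so x = (K_2 − K_1)/(3390 − 2990) = 3055200/400 = 7640 m.

7640 m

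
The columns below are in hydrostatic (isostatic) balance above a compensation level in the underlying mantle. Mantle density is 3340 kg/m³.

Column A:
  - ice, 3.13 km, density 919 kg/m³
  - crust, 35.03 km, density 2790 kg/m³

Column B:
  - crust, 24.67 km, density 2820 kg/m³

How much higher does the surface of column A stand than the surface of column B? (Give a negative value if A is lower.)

For any compensation level in the mantle, the mantle terms cancel and isostasy reduces to e = (Σt_A − Σt_B) − (Σ(ρt)_A − Σ(ρt)_B) / ρ_m.
Σt_A = 38.16 km; Σt_B = 24.67 km; Σ(ρt)_A = 100610.17; Σ(ρt)_B = 69569.4 (in km·kg/m³).
e = (38.16 − 24.67) − (100610.17 − 69569.4) / 3340 = 4.2 km.

4.2 km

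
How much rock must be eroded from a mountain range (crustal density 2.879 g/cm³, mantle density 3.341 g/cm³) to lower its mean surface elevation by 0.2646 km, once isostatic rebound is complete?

1.91 km

Net drop Δ = e − u = e − e ρ_c/ρ_m = e (ρ_m − ρ_c)/ρ_m.
e = Δ ρ_m/(ρ_m − ρ_c) = 0.2646 km × 3.341/0.462 = 1.91 km.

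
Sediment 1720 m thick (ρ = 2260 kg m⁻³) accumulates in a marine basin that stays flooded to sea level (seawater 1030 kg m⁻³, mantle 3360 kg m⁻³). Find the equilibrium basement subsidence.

908 m

Submarine loading: the sediment displaces seawater, and the subsidence is in turn flooded, so s (ρ_m − ρ_w) = t (ρ_sed − ρ_w).
s = 1720 m × (2260 − 1030) / (3360 − 1030) = 908 m.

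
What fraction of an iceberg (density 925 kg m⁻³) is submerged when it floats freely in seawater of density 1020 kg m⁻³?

0.907

Submerged fraction = ρ_obj/ρ_fluid = 925/1020 = 0.907.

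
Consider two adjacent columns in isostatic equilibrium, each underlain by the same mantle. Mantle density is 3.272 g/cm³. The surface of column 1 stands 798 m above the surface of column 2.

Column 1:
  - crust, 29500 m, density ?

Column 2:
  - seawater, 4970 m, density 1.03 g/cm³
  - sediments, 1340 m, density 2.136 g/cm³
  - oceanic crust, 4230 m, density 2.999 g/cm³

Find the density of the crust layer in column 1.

Take the compensation level at the base of the deeper column (depth z_c below the surface of column 1) and equate Σ ρ_i t_i down to z_c; mantle fills any gap and the z_c terms cancel.
Column 1: 29500×ρ + (z_c − 29500)×3.272
Column 2: 798×0 + 4970×1.03 + 1340×2.136 + 4230×2.999 + (z_c − 798 − 10540)×3.272
The z_c×3.272 term appears on both sides and cancels. Collect the known terms of each column as K = Σ(ρt)_known − 3.272 × (depth of known layers): K_1 = 0 − 3.272×29500 = −96524; K_2 = 20667.11 − 3.272×(798 + 10540) = −16430.826.
Balance: K_1 + 29500×ρ = K_2, so ρ = (K_2 − K_1)/29500 = 80093.2/29500 = 2.72 g/cm³.

2.72 g/cm³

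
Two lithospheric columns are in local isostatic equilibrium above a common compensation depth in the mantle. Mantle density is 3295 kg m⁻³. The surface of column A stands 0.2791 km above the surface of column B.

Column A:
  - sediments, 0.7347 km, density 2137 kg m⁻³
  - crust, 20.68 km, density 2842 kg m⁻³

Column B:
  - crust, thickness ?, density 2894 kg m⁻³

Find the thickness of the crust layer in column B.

23.2 km

Take the compensation level at the base of the deeper column (depth z_c below the surface of column A) and equate Σ ρ_i t_i down to z_c; mantle fills any gap and the z_c terms cancel.
Column A: 0.7347×2137 + 20.68×2842 + (z_c − 21.4147)×3295
Column B: 0.2791×0 + x×2894 + (z_c − 0.2791 − 0 − x)×3295
The z_c×3295 term appears on both sides and cancels. Collect the known terms of each column as K = Σ(ρt)_known − 3295 × (depth of known layers): K_A = 60342.6139 − 3295×21.4147 = −10218.8226; K_B = 0 − 3295×(0.2791 + 0) = −919.6345.
Balance: K_A = K_B − x×(3295 − 2894), so x = (K_B − K_A)/(3295 − 2894) = 9299.19/401 = 23.2 km.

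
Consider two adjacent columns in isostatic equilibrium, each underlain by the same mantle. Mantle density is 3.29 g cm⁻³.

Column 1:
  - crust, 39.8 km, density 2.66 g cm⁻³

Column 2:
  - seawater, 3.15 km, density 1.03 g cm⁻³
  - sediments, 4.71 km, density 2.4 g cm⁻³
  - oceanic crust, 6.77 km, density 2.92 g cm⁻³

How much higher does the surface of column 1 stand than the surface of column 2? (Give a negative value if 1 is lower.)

For any compensation level in the mantle, the mantle terms cancel and isostasy reduces to e = (Σt_1 − Σt_2) − (Σ(ρt)_1 − Σ(ρt)_2) / ρ_m.
Σt_1 = 39.8 km; Σt_2 = 14.63 km; Σ(ρt)_1 = 105.868; Σ(ρt)_2 = 34.3169 (in km·g cm⁻³).
e = (39.8 − 14.63) − (105.868 − 34.3169) / 3.29 = 3.42 km.

3.42 km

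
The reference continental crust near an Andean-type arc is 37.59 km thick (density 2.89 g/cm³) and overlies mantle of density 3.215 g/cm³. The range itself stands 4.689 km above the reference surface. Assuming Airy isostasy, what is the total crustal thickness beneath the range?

Root depth r = h ρ_c / (ρ_m − ρ_c) = 4.689 km × 2.89 / 0.325 = 41.7 km.
Total thickness = T + h + r = 37.59 km + 4.689 km + 41.7 km = 84 km.

84 km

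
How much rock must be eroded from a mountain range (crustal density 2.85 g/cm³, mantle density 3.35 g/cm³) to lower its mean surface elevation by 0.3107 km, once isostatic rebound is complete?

2.08 km

Net drop Δ = e − u = e − e ρ_c/ρ_m = e (ρ_m − ρ_c)/ρ_m.
e = Δ ρ_m/(ρ_m − ρ_c) = 0.3107 km × 3.35/0.5 = 2.08 km.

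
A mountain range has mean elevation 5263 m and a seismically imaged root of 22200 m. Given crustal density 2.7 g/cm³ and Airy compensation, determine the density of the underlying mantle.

Airy balance: ρ_c h = (ρ_m − ρ_c) r → ρ_m = ρ_c (1 + h/r).
ρ_m = 2.7 × (1 + 5263 m/22200 m) = 3.34 g/cm³.

3.34 g/cm³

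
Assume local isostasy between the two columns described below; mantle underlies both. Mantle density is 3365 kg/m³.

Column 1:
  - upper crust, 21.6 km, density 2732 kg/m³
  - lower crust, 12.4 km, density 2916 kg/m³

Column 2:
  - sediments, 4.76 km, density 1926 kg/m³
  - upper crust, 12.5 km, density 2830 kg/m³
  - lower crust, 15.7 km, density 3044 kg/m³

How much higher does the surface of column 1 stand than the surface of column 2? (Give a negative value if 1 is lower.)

For any compensation level in the mantle, the mantle terms cancel and isostasy reduces to e = (Σt_1 − Σt_2) − (Σ(ρt)_1 − Σ(ρt)_2) / ρ_m.
Σt_1 = 34 km; Σt_2 = 32.96 km; Σ(ρt)_1 = 95169.6; Σ(ρt)_2 = 92333.56 (in km·kg/m³).
e = (34 − 32.96) − (95169.6 − 92333.56) / 3365 = 0.197 km.

0.197 km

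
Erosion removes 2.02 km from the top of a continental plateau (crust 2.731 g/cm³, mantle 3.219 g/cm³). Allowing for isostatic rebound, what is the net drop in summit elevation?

Rebound u = e ρ_c/ρ_m = 2.02 km × 2.731/3.219 = 1.714 km.
Net surface drop = e − u = 2.02 km − 1.714 km = e (ρ_m − ρ_c)/ρ_m = 0.306 km.

0.306 km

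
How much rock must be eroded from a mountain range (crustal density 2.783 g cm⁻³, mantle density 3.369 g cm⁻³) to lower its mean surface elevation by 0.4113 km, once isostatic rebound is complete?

2.36 km

Net drop Δ = e − u = e − e ρ_c/ρ_m = e (ρ_m − ρ_c)/ρ_m.
e = Δ ρ_m/(ρ_m − ρ_c) = 0.4113 km × 3.369/0.586 = 2.36 km.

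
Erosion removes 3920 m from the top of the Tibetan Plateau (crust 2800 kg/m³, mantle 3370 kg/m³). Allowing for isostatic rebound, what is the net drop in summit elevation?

Rebound u = e ρ_c/ρ_m = 3920 m × 2800/3370 = 3257 m.
Net surface drop = e − u = 3920 m − 3257 m = e (ρ_m − ρ_c)/ρ_m = 663 m.

663 m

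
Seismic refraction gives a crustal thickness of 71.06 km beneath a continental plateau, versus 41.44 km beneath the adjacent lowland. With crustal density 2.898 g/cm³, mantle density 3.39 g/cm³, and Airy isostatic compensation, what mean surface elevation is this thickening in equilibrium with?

4.3 km

Excess crust Δ = 71.06 km − 41.44 km = 29.62 km, split between elevation h and root r with h + r = Δ.
Airy balance ρ_c h = (ρ_m − ρ_c) r gives r = h ρ_c/(ρ_m − ρ_c), so h (1 + ρ_c/(ρ_m − ρ_c)) = Δ, i.e. h = Δ (ρ_m − ρ_c)/ρ_m.
h = 29.62 km × 0.492/3.39 = 4.3 km.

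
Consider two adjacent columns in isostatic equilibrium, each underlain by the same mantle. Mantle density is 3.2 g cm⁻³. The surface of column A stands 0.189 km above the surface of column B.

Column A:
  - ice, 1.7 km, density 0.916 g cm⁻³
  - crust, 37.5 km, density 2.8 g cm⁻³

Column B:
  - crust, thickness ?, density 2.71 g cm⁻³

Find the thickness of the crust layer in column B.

Take the compensation level at the base of the deeper column (depth z_c below the surface of column A) and equate Σ ρ_i t_i down to z_c; mantle fills any gap and the z_c terms cancel.
Column A: 1.7×0.916 + 37.5×2.8 + (z_c − 39.2)×3.2
Column B: 0.189×0 + x×2.71 + (z_c − 0.189 − 0 − x)×3.2
The z_c×3.2 term appears on both sides and cancels. Collect the known terms of each column as K = Σ(ρt)_known − 3.2 × (depth of known layers): K_A = 106.5572 − 3.2×39.2 = −18.8828; K_B = 0 − 3.2×(0.189 + 0) = −0.6048.
Balance: K_A = K_B − x×(3.2 − 2.71), so x = (K_B − K_A)/(3.2 − 2.71) = 18.278/0.49 = 37.3 km.

37.3 km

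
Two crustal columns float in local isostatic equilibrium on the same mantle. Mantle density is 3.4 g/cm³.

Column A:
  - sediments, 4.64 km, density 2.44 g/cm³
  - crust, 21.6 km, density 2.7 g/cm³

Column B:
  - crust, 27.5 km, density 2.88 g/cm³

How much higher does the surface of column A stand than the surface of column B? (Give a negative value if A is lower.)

For any compensation level in the mantle, the mantle terms cancel and isostasy reduces to e = (Σt_A − Σt_B) − (Σ(ρt)_A − Σ(ρt)_B) / ρ_m.
Σt_A = 26.24 km; Σt_B = 27.5 km; Σ(ρt)_A = 69.6416; Σ(ρt)_B = 79.2 (in km·g/cm³).
e = (26.24 − 27.5) − (69.6416 − 79.2) / 3.4 = 1.55 km.

1.55 km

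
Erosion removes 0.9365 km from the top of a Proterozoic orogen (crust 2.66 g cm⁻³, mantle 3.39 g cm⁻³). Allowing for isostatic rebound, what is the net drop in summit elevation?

0.202 km

Rebound u = e ρ_c/ρ_m = 0.9365 km × 2.66/3.39 = 0.7348 km.
Net surface drop = e − u = 0.9365 km − 0.7348 km = e (ρ_m − ρ_c)/ρ_m = 0.202 km.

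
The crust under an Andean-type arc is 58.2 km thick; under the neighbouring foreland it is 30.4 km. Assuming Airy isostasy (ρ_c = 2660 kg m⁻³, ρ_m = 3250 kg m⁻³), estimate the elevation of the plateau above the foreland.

5.05 km

Excess crust Δ = 58.2 km − 30.4 km = 27.8 km, split between elevation h and root r with h + r = Δ.
Airy balance ρ_c h = (ρ_m − ρ_c) r gives r = h ρ_c/(ρ_m − ρ_c), so h (1 + ρ_c/(ρ_m − ρ_c)) = Δ, i.e. h = Δ (ρ_m − ρ_c)/ρ_m.
h = 27.8 km × 590/3250 = 5.05 km.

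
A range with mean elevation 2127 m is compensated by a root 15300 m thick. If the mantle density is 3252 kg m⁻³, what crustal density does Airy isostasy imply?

ρ_c h = (ρ_m − ρ_c) r → ρ_c (h + r) = ρ_m r → ρ_c = ρ_m r / (h + r).
ρ_c = 3252 × 15300 m / (2127 m + 15300 m) = 2860 kg m⁻³.

2860 kg m⁻³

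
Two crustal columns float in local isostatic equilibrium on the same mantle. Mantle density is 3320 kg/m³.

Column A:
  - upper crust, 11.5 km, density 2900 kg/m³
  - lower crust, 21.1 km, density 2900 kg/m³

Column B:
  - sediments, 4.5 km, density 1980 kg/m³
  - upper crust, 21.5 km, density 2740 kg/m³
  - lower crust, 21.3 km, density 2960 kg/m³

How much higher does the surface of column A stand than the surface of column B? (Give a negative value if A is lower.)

For any compensation level in the mantle, the mantle terms cancel and isostasy reduces to e = (Σt_A − Σt_B) − (Σ(ρt)_A − Σ(ρt)_B) / ρ_m.
Σt_A = 32.6 km; Σt_B = 47.3 km; Σ(ρt)_A = 94540; Σ(ρt)_B = 130868 (in km·kg/m³).
e = (32.6 − 47.3) − (94540 − 130868) / 3320 = −3.76 km.

−3.76 km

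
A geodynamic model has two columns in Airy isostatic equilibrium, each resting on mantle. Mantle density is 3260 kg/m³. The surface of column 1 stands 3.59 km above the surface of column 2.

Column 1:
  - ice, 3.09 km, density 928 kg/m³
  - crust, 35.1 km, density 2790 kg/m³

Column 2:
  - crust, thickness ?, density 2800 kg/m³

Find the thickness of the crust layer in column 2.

Take the compensation level at the base of the deeper column (depth z_c below the surface of column 1) and equate Σ ρ_i t_i down to z_c; mantle fills any gap and the z_c terms cancel.
Column 1: 3.09×928 + 35.1×2790 + (z_c − 38.19)×3260
Column 2: 3.59×0 + x×2800 + (z_c − 3.59 − 0 − x)×3260
The z_c×3260 term appears on both sides and cancels. Collect the known terms of each column as K = Σ(ρt)_known − 3260 × (depth of known layers): K_1 = 100796.52 − 3260×38.19 = −23702.88; K_2 = 0 − 3260×(3.59 + 0) = −11703.4.
Balance: K_1 = K_2 − x×(3260 − 2800), so x = (K_2 − K_1)/(3260 − 2800) = 11999.5/460 = 26.1 km.

26.1 km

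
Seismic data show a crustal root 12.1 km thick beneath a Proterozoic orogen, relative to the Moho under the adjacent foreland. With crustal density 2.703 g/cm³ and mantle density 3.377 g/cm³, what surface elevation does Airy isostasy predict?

3.02 km

Balancing pressure at the compensation depth: ρ_c h = (ρ_m − ρ_c) r.
h = r (ρ_m − ρ_c) / ρ_c = 12.1 km × (3.377 − 2.703) / 2.703 = 3.02 km.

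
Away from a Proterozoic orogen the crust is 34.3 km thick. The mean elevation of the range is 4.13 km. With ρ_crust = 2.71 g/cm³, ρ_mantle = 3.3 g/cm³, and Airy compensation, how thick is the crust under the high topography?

57.4 km

Root depth r = h ρ_c / (ρ_m − ρ_c) = 4.13 km × 2.71 / 0.59 = 18.97 km.
Total thickness = T + h + r = 34.3 km + 4.13 km + 18.97 km = 57.4 km.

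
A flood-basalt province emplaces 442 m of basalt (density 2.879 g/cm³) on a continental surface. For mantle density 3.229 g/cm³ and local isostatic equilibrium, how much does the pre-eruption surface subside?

Subaerial loading: s = t ρ_load / ρ_m.
s = 442 m × 2.879/3.229 = 394 m.

394 m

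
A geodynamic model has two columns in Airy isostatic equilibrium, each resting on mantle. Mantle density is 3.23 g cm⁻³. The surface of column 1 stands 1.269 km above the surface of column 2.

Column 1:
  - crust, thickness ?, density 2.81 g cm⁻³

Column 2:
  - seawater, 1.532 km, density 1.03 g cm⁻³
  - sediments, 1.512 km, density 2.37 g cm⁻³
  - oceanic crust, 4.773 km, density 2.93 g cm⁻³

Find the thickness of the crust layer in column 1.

Take the compensation level at the base of the deeper column (depth z_c below the surface of column 1) and equate Σ ρ_i t_i down to z_c; mantle fills any gap and the z_c terms cancel.
Column 1: x×2.81 + (z_c − 0 − x)×3.23
Column 2: 1.269×0 + 1.532×1.03 + 1.512×2.37 + 4.773×2.93 + (z_c − 1.269 − 7.817)×3.23
The z_c×3.23 term appears on both sides and cancels. Collect the known terms of each column as K = Σ(ρt)_known − 3.23 × (depth of known layers): K_1 = 0 − 3.23×0 = 0; K_2 = 19.14629 − 3.23×(1.269 + 7.817) = −10.20149.
Balance: K_1 − x×(3.23 − 2.81) = K_2, so x = (K_1 − K_2)/(3.23 − 2.81) = 10.2015/0.42 = 24.3 km.

24.3 km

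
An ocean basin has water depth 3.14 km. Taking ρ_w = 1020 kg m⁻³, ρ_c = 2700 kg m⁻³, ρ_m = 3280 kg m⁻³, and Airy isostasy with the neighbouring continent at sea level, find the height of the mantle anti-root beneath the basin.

9.1 km

By Archimedes' principle applied to the lithosphere: replacing crust with seawater at the top is compensated by replacing crust with mantle at the base: d (ρ_c − ρ_w) = a (ρ_m − ρ_c).
a = d (ρ_c − ρ_w)/(ρ_m − ρ_c) = 3.14 km × 1680/580 = 9.1 km.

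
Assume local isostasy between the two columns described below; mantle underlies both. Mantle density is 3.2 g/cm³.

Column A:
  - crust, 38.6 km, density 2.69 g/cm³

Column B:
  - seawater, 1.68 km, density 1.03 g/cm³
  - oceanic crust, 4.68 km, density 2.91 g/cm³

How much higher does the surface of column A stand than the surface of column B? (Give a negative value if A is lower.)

For any compensation level in the mantle, the mantle terms cancel and isostasy reduces to e = (Σt_A − Σt_B) − (Σ(ρt)_A − Σ(ρt)_B) / ρ_m.
Σt_A = 38.6 km; Σt_B = 6.36 km; Σ(ρt)_A = 103.834; Σ(ρt)_B = 15.3492 (in km·g/cm³).
e = (38.6 − 6.36) − (103.834 − 15.3492) / 3.2 = 4.59 km.

4.59 km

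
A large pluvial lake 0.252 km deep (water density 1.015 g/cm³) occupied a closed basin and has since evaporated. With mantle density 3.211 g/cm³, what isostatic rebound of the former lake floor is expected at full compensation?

u = d ρ_w/ρ_m = 0.252 km × 1.015/3.211 = 0.0797 km.

0.0797 km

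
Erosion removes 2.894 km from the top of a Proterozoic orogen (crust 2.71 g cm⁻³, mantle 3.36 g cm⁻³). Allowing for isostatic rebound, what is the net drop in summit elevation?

0.56 km

Rebound u = e ρ_c/ρ_m = 2.894 km × 2.71/3.36 = 2.334 km.
Net surface drop = e − u = 2.894 km − 2.334 km = e (ρ_m − ρ_c)/ρ_m = 0.56 km.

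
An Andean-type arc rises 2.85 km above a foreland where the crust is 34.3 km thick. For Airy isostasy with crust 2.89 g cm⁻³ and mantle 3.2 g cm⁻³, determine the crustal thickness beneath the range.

Root depth r = h ρ_c / (ρ_m − ρ_c) = 2.85 km × 2.89 / 0.31 = 26.57 km.
Total thickness = T + h + r = 34.3 km + 2.85 km + 26.57 km = 63.7 km.

63.7 km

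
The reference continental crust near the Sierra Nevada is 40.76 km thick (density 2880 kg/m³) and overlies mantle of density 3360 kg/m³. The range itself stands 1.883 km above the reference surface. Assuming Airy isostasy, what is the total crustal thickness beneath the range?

Root depth r = h ρ_c / (ρ_m − ρ_c) = 1.883 km × 2880 / 480 = 11.3 km.
Total thickness = T + h + r = 40.76 km + 1.883 km + 11.3 km = 53.9 km.

53.9 km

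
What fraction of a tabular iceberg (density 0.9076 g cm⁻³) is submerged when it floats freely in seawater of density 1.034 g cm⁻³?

0.878

Submerged fraction = ρ_obj/ρ_fluid = 0.9076/1.034 = 0.878.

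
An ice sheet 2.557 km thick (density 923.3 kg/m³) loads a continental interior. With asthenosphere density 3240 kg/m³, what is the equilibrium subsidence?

Isostatic balance requires: the ice load ρ_ice t is balanced by mantle displaced below, ρ_m s.
s = t ρ_ice / ρ_m = 2.557 km × 923.3/3240 = 0.729 km.

0.729 km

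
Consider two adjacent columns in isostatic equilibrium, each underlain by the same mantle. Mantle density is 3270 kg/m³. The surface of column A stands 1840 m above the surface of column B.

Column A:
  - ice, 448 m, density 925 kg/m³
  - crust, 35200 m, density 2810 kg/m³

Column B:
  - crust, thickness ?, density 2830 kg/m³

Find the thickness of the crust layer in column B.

25500 m

Take the compensation level at the base of the deeper column (depth z_c below the surface of column A) and equate Σ ρ_i t_i down to z_c; mantle fills any gap and the z_c terms cancel.
Column A: 448×925 + 35200×2810 + (z_c − 35648)×3270
Column B: 1840×0 + x×2830 + (z_c − 1840 − 0 − x)×3270
The z_c×3270 term appears on both sides and cancels. Collect the known terms of each column as K = Σ(ρt)_known − 3270 × (depth of known layers): K_A = 99326400 − 3270×35648 = −17242560; K_B = 0 − 3270×(1840 + 0) = −6016800.
Balance: K_A = K_B − x×(3270 − 2830), so x = (K_B − K_A)/(3270 − 2830) = 11225800/440 = 25500 m.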